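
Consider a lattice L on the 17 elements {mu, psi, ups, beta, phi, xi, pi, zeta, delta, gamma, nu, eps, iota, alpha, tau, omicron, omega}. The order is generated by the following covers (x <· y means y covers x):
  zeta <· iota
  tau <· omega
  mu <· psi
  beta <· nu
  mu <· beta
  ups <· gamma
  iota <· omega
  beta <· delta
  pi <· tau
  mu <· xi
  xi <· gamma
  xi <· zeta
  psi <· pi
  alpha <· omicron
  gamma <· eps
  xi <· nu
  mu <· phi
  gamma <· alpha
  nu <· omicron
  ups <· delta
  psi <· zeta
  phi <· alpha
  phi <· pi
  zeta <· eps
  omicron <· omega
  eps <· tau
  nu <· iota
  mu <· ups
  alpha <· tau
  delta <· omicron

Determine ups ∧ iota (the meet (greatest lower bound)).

Common lower bounds of {ups, iota}: mu.
The greatest among these is mu.

mu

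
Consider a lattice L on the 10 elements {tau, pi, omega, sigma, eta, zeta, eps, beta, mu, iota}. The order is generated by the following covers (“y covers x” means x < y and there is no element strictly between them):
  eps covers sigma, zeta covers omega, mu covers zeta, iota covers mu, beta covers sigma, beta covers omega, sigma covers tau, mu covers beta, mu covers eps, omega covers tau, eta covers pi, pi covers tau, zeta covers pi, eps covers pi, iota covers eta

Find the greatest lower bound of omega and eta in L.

tau

Common lower bounds of {omega, eta}: tau.
The greatest among these is tau.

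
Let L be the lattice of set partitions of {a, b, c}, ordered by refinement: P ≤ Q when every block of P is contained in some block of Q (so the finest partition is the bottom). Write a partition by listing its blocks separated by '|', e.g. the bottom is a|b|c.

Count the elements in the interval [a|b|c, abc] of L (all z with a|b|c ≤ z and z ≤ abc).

5

The interval [a|b|c, abc] = {abc, ab|c, ac|b, a|bc, a|b|c}, which has 5 elements.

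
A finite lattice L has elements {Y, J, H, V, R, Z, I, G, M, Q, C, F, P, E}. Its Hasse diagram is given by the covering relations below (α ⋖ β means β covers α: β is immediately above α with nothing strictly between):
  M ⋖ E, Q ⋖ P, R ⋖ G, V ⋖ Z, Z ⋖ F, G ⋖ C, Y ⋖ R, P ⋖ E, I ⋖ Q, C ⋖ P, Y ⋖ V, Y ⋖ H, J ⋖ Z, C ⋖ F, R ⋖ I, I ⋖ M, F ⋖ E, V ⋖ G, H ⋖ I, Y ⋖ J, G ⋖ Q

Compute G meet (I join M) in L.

R

I ∨ M = M
G ∧ M = R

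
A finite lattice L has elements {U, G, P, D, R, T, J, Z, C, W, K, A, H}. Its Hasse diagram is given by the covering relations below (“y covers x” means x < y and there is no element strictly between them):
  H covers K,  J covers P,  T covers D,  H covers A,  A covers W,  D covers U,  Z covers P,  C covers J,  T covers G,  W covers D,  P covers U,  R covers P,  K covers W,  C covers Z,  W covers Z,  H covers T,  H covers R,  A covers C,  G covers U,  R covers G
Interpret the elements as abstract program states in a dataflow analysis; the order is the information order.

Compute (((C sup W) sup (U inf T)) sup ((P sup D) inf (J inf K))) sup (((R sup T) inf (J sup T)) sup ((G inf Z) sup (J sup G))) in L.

H

C ∨ W = A
U ∧ T = U
A ∨ U = A
P ∨ D = W
J ∧ K = P
W ∧ P = P
A ∨ P = A
R ∨ T = H
J ∨ T = H
H ∧ H = H
G ∧ Z = U
J ∨ G = H
U ∨ H = H
H ∨ H = H
A ∨ H = H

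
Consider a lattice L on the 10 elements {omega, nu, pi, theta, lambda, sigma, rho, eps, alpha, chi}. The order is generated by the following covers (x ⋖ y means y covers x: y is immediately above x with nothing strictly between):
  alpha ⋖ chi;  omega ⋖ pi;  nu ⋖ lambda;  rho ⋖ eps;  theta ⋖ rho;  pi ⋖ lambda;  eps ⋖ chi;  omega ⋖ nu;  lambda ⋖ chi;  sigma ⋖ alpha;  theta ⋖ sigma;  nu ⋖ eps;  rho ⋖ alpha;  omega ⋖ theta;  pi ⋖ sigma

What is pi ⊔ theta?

Common upper bounds of {pi, theta}: alpha, chi, sigma.
The least among these is sigma.

sigma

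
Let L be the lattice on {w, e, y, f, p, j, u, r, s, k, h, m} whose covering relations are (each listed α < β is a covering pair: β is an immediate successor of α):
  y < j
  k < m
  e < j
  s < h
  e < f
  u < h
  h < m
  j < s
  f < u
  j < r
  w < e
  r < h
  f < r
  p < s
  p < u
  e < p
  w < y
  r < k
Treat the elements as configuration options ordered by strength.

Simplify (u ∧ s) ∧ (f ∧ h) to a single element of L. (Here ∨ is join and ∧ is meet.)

u ∧ s = p
f ∧ h = f
p ∧ f = e

e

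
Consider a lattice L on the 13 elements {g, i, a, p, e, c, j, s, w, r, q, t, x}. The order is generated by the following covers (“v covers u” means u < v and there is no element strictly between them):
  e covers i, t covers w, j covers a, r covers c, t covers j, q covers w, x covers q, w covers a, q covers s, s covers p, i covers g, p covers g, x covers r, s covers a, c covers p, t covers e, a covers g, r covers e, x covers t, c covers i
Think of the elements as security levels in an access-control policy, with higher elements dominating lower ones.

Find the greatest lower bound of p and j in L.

Common lower bounds of {p, j}: g.
The greatest among these is g.

g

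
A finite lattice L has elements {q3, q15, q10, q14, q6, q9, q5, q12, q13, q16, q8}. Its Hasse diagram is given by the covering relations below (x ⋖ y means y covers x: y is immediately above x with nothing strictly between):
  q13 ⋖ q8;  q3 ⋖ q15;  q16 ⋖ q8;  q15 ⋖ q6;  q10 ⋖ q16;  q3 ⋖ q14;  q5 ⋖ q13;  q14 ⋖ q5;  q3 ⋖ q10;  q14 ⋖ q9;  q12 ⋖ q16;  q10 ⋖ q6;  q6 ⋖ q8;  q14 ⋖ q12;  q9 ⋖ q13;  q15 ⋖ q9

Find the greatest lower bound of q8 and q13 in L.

q13

Common lower bounds of {q8, q13}: q13, q14, q15, q3, q5, q9.
The greatest among these is q13.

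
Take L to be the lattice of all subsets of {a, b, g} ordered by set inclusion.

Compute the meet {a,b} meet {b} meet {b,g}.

{b}

Under ⊆, meet is intersection: {a,b} ∩ {b} ∩ {b,g} = {b}.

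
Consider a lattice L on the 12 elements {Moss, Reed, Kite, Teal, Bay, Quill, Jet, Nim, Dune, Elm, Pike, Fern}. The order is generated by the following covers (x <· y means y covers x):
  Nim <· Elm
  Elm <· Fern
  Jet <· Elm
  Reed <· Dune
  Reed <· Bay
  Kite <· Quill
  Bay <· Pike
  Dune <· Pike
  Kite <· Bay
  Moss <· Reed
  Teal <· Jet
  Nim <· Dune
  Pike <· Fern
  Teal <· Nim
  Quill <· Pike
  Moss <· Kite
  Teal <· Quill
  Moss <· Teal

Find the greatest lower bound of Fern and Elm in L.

Elm

Common lower bounds of {Fern, Elm}: Elm, Jet, Moss, Nim, Teal.
The greatest among these is Elm.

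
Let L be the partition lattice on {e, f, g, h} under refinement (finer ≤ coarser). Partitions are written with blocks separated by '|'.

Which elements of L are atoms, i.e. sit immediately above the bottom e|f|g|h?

ef|g|h, eg|f|h, eh|f|g, e|fg|h, e|fh|g, e|f|gh

The atoms are exactly the elements that cover e|f|g|h: ef|g|h, eg|f|h, eh|f|g, e|fg|h, e|fh|g, e|f|gh.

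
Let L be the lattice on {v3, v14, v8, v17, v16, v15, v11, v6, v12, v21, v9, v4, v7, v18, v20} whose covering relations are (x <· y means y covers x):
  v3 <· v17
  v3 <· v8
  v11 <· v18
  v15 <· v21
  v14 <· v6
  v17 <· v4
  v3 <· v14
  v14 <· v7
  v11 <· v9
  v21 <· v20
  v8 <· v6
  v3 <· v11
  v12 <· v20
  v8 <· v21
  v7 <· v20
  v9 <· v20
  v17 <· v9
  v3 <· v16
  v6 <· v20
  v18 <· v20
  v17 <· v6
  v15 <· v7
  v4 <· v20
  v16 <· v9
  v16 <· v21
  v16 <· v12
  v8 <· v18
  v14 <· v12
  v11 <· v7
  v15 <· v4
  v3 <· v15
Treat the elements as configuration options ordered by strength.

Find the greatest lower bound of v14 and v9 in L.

v3

Common lower bounds of {v14, v9}: v3.
The greatest among these is v3.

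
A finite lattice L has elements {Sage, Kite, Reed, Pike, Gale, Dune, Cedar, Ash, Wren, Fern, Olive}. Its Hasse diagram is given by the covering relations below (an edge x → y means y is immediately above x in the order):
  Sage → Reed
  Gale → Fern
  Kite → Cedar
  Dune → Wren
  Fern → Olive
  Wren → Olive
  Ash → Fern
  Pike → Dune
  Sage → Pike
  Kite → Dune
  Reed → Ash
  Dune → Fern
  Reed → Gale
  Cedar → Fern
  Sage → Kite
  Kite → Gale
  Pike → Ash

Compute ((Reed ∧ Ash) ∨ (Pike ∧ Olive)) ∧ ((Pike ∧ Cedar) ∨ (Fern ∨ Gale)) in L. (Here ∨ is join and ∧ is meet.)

Reed ∧ Ash = Reed
Pike ∧ Olive = Pike
Reed ∨ Pike = Ash
Pike ∧ Cedar = Sage
Fern ∨ Gale = Fern
Sage ∨ Fern = Fern
Ash ∧ Fern = Ash

Ash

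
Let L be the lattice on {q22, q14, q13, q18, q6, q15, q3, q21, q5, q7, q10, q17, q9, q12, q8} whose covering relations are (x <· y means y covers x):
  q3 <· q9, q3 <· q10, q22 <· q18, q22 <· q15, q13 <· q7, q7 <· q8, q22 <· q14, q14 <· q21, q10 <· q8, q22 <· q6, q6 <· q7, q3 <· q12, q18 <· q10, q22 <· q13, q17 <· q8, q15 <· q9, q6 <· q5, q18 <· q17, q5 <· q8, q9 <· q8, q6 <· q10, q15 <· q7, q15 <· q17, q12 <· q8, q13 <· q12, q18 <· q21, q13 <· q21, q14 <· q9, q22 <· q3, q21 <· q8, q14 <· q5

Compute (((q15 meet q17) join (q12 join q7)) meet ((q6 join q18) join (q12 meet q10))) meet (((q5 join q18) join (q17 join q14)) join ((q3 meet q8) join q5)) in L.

q15 ∧ q17 = q15
q12 ∨ q7 = q8
q15 ∨ q8 = q8
q6 ∨ q18 = q10
q12 ∧ q10 = q3
q10 ∨ q3 = q10
q8 ∧ q10 = q10
q5 ∨ q18 = q8
q17 ∨ q14 = q8
q8 ∨ q8 = q8
q3 ∧ q8 = q3
q3 ∨ q5 = q8
q8 ∨ q8 = q8
q10 ∧ q8 = q10

q10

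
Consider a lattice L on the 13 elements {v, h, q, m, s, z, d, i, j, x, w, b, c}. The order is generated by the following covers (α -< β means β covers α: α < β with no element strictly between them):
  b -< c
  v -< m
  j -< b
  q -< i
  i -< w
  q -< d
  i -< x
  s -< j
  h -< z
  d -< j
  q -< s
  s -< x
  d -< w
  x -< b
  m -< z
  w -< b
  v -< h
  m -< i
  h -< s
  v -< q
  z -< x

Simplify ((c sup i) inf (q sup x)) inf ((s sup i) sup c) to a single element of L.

c ∨ i = c
q ∨ x = x
c ∧ x = x
s ∨ i = x
x ∨ c = c
x ∧ c = x

x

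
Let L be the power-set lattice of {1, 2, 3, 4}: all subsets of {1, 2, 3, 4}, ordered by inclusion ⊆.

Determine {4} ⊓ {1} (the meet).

{}

Common lower bounds of {{4}, {1}}: {}.
The greatest among these is {}.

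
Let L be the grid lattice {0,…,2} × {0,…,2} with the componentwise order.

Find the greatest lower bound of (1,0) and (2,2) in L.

In a product of chains, the meet is componentwise min, giving (1,0).

(1,0)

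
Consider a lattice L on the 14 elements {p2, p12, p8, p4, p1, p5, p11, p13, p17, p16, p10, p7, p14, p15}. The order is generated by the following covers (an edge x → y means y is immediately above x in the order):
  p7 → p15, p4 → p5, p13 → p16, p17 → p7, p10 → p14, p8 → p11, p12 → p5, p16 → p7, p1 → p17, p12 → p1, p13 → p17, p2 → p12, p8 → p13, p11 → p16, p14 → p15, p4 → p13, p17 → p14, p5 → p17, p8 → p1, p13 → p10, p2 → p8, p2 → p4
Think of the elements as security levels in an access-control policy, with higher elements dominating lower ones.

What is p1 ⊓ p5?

Common lower bounds of {p1, p5}: p12, p2.
The greatest among these is p12.

p12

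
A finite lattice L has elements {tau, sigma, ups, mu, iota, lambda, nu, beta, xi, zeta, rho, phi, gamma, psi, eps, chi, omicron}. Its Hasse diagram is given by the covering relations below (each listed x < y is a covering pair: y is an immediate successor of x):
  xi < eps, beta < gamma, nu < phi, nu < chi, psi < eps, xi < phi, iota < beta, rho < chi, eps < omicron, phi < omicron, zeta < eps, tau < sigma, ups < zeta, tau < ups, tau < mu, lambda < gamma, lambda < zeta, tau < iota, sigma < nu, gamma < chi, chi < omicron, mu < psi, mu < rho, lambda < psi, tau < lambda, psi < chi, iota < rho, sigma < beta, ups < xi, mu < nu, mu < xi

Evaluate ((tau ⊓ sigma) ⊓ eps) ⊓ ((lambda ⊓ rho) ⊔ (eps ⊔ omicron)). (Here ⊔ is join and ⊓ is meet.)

tau ∧ sigma = tau
tau ∧ eps = tau
lambda ∧ rho = tau
eps ∨ omicron = omicron
tau ∨ omicron = omicron
tau ∧ omicron = tau

tau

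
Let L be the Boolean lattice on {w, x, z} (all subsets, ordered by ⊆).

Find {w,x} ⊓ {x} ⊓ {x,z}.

{x}

Under ⊆, meet is intersection: {w,x} ∩ {x} ∩ {x,z} = {x}.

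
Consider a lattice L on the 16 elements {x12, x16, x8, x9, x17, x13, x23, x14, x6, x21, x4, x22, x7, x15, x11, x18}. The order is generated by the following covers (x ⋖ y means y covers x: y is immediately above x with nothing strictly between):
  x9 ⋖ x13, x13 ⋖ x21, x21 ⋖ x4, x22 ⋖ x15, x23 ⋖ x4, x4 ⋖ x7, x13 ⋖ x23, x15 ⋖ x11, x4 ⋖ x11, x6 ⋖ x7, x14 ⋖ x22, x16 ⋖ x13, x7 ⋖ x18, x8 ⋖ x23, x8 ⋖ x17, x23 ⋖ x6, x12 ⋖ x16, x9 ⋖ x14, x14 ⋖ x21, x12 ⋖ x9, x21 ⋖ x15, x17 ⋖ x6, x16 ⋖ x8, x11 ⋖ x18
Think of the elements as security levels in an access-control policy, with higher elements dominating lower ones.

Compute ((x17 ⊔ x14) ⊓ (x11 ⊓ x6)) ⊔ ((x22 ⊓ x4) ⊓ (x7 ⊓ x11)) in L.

x17 ∨ x14 = x7
x11 ∧ x6 = x23
x7 ∧ x23 = x23
x22 ∧ x4 = x14
x7 ∧ x11 = x4
x14 ∧ x4 = x14
x23 ∨ x14 = x4

x4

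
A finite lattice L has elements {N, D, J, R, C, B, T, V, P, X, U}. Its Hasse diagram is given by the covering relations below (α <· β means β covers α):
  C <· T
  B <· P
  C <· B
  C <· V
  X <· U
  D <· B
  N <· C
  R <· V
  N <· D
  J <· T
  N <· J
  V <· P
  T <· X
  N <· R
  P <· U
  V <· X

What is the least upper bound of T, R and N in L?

Common upper bounds of {T, R, N}: U, X.
The least among these is X.

X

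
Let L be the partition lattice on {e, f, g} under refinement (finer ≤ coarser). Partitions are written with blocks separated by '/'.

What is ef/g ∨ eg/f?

efg

The join of ef/g and eg/f merges any blocks that overlap across the partitions, giving efg.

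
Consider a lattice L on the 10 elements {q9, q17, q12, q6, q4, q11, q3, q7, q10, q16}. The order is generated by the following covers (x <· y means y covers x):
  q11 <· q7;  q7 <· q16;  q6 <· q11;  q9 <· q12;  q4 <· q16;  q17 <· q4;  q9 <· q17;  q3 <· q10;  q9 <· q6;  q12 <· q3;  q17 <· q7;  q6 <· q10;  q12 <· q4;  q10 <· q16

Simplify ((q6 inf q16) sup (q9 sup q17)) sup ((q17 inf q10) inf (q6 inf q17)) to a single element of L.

q6 ∧ q16 = q6
q9 ∨ q17 = q17
q6 ∨ q17 = q7
q17 ∧ q10 = q9
q6 ∧ q17 = q9
q9 ∧ q9 = q9
q7 ∨ q9 = q7

q7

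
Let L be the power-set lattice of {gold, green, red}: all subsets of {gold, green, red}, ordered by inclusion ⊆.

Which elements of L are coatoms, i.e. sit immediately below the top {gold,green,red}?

{gold,green}, {gold,red}, {green,red}

The coatoms are exactly the elements covered by {gold,green,red}: {gold,green}, {gold,red}, {green,red}.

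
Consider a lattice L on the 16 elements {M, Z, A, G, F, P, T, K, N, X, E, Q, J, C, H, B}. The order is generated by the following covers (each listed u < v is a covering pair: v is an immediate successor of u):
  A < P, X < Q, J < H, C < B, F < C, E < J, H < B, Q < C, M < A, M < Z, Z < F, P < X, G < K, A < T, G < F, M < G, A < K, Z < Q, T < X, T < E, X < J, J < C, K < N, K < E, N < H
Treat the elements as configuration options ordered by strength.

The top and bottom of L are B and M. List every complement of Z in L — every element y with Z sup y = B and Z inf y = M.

Need y with Z ∨ y = B and Z ∧ y = M.
Checking each element gives: H, N.

H, N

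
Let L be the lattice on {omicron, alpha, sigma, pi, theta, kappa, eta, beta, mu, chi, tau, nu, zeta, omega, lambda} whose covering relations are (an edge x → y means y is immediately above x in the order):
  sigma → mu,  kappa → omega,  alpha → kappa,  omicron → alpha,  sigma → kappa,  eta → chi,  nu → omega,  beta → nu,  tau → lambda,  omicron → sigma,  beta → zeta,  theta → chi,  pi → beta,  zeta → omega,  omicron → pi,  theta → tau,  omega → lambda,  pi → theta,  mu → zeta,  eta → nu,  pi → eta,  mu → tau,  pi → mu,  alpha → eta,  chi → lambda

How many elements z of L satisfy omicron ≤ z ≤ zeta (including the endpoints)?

The interval [omicron, zeta] = {beta, mu, omicron, pi, sigma, zeta}, which has 6 elements.

6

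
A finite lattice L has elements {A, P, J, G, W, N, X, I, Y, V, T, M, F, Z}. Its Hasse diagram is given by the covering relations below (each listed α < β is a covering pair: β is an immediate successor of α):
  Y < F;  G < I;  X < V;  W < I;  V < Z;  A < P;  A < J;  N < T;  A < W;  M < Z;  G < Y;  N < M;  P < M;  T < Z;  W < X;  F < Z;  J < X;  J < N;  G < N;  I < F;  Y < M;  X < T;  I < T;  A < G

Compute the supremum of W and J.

X

Common upper bounds of {W, J}: T, V, X, Z.
The least among these is X.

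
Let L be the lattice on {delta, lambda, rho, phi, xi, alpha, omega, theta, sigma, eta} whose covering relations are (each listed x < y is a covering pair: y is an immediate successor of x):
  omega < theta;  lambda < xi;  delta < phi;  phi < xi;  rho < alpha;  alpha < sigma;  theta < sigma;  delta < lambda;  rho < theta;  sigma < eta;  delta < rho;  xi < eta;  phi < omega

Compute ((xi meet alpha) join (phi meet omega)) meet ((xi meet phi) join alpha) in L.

xi ∧ alpha = delta
phi ∧ omega = phi
delta ∨ phi = phi
xi ∧ phi = phi
phi ∨ alpha = sigma
phi ∧ sigma = phi

phi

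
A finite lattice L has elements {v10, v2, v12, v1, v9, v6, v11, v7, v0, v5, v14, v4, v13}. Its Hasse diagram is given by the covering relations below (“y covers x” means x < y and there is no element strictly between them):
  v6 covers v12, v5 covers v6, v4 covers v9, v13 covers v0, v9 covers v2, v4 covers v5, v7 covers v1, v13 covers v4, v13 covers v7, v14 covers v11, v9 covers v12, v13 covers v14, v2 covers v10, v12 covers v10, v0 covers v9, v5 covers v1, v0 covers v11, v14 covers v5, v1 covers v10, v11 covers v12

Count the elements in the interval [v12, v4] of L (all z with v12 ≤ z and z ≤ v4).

The interval [v12, v4] = {v12, v4, v5, v6, v9}, which has 5 elements.

5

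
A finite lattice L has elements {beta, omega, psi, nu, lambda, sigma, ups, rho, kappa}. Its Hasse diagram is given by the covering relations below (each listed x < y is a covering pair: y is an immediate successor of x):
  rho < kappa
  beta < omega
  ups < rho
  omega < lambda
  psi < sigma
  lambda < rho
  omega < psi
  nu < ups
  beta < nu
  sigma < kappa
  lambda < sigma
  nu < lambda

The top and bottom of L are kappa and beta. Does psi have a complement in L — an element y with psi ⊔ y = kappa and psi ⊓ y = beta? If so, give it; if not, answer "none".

Need y with psi ∨ y = kappa and psi ∧ y = beta.
Checking each element gives: ups.

ups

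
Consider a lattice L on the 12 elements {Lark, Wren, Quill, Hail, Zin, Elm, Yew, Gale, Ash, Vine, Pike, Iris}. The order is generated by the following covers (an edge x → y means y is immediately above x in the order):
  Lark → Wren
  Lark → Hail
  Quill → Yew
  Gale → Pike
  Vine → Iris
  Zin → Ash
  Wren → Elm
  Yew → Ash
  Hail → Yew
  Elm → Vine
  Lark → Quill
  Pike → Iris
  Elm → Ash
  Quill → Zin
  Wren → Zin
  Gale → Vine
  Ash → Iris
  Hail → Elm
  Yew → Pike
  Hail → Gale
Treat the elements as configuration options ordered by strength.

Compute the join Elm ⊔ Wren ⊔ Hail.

Common upper bounds of {Elm, Wren, Hail}: Ash, Elm, Iris, Vine.
The least among these is Elm.

Elm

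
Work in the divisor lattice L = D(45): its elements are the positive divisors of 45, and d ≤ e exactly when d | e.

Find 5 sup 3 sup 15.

In the divisibility order, the join is the least common multiple: lcm(5, 3, 15) = 15.

15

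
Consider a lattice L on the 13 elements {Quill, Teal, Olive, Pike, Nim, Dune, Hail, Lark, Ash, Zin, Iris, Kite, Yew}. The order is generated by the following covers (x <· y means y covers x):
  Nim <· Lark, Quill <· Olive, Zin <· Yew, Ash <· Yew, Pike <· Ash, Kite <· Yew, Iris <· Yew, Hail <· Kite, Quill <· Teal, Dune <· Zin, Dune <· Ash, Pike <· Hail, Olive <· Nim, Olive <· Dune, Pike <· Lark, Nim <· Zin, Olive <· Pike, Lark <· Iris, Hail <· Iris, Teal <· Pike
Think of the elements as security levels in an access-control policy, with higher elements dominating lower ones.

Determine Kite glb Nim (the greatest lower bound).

Common lower bounds of {Kite, Nim}: Olive, Quill.
The greatest among these is Olive.

Olive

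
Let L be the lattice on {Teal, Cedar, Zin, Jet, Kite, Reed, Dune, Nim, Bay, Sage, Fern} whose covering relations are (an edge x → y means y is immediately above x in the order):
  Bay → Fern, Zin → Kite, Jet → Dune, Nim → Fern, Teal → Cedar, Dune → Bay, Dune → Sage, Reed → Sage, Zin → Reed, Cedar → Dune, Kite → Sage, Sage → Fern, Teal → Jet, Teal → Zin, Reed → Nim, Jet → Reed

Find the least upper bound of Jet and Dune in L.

Common upper bounds of {Jet, Dune}: Bay, Dune, Fern, Sage.
The least among these is Dune.

Dune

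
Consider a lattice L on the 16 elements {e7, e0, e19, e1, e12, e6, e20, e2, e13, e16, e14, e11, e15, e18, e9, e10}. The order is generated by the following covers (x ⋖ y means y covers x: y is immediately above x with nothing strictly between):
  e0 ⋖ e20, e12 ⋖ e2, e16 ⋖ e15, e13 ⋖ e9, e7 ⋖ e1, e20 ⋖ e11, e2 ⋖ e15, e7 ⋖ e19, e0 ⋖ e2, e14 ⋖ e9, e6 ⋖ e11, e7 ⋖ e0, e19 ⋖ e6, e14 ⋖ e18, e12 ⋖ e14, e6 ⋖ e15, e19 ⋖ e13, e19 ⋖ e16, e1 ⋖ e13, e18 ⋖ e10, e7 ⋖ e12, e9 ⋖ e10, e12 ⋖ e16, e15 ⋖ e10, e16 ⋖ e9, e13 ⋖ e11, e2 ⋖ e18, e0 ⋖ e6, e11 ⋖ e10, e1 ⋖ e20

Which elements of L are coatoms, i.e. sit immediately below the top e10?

e11, e15, e18, e9

The coatoms are exactly the elements covered by e10: e11, e15, e18, e9.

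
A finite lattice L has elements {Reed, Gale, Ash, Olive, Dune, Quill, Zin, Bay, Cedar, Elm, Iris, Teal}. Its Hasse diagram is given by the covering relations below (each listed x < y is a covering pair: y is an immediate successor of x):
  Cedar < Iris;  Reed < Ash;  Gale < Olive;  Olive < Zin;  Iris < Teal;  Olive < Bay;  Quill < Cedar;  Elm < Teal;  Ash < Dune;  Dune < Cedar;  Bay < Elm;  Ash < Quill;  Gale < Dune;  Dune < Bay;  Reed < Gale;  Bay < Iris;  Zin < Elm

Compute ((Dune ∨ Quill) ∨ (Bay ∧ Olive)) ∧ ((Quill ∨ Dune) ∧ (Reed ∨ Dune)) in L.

Dune ∨ Quill = Cedar
Bay ∧ Olive = Olive
Cedar ∨ Olive = Iris
Quill ∨ Dune = Cedar
Reed ∨ Dune = Dune
Cedar ∧ Dune = Dune
Iris ∧ Dune = Dune

Dune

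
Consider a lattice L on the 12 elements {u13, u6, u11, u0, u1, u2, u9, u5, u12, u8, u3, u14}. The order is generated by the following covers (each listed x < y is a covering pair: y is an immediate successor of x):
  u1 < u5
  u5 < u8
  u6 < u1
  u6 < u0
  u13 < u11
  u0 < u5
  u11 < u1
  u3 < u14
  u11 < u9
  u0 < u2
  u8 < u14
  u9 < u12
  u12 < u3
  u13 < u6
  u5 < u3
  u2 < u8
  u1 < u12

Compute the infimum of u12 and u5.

Common lower bounds of {u12, u5}: u1, u11, u13, u6.
The greatest among these is u1.

u1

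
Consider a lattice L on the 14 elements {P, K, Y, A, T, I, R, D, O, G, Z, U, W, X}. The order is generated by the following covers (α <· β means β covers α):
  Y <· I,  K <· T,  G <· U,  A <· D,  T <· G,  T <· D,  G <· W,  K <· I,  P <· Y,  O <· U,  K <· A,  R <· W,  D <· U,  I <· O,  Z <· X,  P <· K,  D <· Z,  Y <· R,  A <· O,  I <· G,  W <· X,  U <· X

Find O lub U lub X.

Common upper bounds of {O, U, X}: X.
The least among these is X.

X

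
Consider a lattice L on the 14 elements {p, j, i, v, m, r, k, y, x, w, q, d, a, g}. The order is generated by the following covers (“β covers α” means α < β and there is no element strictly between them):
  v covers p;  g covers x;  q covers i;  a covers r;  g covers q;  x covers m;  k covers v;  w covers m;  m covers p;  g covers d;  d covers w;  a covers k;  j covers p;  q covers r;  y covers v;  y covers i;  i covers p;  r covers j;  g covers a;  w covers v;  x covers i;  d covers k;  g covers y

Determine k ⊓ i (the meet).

p

Common lower bounds of {k, i}: p.
The greatest among these is p.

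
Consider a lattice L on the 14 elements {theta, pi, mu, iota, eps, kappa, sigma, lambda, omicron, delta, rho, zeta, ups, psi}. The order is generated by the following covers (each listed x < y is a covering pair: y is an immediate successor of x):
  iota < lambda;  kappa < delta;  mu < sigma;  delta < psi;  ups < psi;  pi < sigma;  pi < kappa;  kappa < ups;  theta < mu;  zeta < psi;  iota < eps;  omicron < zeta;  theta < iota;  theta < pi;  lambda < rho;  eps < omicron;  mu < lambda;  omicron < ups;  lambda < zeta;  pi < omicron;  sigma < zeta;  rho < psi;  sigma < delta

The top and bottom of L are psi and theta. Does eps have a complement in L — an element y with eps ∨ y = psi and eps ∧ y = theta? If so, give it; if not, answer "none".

Need y with eps ∨ y = psi and eps ∧ y = theta.
Checking each element gives: delta.

delta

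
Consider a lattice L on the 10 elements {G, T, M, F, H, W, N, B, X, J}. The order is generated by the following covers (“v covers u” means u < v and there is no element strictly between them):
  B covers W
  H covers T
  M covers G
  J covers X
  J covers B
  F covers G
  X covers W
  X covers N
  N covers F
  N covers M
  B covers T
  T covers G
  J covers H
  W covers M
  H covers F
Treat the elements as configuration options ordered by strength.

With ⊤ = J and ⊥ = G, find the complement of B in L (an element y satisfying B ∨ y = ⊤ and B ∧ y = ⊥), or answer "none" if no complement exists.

Need y with B ∨ y = J and B ∧ y = G.
Checking each element gives: F.

F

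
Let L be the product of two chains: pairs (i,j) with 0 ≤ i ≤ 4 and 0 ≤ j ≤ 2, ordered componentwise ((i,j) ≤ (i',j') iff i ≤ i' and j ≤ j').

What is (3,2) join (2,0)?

(3,2)

In a product of chains, the join is componentwise max, giving (3,2).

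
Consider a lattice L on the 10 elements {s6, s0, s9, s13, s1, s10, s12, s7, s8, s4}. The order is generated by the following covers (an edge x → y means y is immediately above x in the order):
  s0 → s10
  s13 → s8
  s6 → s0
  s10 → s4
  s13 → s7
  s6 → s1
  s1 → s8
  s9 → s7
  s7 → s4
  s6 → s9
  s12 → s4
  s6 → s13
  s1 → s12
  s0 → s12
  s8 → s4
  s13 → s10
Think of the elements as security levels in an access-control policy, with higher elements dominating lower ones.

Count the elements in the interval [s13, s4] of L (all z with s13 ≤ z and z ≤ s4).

The interval [s13, s4] = {s10, s13, s4, s7, s8}, which has 5 elements.

5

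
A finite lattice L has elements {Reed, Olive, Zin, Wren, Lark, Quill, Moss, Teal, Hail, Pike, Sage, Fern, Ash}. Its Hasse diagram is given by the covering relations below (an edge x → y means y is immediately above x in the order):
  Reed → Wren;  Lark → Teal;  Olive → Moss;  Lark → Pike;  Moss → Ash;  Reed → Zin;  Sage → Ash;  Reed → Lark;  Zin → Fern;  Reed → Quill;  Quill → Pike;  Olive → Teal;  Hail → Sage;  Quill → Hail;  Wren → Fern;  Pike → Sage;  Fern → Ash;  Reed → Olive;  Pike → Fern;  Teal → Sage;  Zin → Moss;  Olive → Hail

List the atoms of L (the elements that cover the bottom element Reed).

Lark, Olive, Quill, Wren, Zin

The atoms are exactly the elements that cover Reed: Lark, Olive, Quill, Wren, Zin.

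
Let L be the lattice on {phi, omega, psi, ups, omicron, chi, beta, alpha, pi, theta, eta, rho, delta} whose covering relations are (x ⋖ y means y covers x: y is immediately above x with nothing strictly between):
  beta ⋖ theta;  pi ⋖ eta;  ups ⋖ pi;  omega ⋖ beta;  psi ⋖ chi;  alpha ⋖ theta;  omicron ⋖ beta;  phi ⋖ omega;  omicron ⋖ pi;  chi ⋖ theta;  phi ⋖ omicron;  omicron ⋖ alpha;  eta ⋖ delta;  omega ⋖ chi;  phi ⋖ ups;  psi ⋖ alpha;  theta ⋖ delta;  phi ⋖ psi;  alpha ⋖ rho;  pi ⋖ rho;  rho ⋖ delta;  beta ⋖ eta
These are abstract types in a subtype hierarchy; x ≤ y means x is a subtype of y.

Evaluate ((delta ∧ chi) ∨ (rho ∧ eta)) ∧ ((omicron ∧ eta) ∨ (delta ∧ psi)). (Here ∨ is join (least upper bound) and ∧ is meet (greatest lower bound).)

alpha

delta ∧ chi = chi
rho ∧ eta = pi
chi ∨ pi = delta
omicron ∧ eta = omicron
delta ∧ psi = psi
omicron ∨ psi = alpha
delta ∧ alpha = alpha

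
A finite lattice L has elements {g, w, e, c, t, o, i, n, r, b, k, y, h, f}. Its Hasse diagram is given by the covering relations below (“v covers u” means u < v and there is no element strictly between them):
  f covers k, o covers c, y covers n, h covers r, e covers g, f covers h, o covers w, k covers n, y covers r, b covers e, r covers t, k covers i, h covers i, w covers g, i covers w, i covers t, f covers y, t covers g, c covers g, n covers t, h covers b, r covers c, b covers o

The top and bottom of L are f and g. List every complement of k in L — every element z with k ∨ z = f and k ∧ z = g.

Need z with k ∨ z = f and k ∧ z = g.
Checking each element gives: c, e.

c, e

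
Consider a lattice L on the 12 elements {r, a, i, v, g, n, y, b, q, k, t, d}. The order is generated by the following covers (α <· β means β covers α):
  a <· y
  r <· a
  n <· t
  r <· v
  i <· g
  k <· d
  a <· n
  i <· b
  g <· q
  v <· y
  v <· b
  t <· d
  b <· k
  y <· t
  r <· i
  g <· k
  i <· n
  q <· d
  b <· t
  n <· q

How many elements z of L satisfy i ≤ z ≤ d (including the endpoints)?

8

The interval [i, d] = {b, d, g, i, k, n, q, t}, which has 8 elements.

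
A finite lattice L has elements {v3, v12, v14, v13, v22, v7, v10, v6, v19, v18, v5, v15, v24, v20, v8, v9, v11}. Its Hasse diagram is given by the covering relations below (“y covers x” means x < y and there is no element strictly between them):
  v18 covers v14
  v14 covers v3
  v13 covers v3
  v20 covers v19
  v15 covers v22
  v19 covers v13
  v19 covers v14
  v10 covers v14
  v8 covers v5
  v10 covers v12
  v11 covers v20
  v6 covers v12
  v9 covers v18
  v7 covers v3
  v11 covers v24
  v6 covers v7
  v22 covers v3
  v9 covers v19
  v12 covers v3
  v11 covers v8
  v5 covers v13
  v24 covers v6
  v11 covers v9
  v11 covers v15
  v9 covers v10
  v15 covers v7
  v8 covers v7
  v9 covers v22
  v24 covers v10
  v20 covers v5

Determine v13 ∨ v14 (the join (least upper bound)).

v19

Common upper bounds of {v13, v14}: v11, v19, v20, v9.
The least among these is v19.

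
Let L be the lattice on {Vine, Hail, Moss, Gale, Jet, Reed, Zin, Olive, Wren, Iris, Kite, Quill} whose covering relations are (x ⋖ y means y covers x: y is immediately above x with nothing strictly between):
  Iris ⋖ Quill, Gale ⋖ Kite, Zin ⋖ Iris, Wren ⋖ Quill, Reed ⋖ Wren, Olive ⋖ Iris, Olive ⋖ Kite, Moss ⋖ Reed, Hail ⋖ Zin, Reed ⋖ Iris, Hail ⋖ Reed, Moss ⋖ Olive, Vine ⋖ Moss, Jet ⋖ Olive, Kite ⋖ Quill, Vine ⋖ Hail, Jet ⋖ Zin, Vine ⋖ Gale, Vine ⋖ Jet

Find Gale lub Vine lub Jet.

Common upper bounds of {Gale, Vine, Jet}: Kite, Quill.
The least among these is Kite.

Kite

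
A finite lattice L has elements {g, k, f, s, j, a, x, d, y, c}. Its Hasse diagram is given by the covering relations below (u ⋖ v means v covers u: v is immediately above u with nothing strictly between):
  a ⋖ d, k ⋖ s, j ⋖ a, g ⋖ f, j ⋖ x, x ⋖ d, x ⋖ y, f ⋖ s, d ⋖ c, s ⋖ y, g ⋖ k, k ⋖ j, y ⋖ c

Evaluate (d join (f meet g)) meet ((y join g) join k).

x

f ∧ g = g
d ∨ g = d
y ∨ g = y
y ∨ k = y
d ∧ y = x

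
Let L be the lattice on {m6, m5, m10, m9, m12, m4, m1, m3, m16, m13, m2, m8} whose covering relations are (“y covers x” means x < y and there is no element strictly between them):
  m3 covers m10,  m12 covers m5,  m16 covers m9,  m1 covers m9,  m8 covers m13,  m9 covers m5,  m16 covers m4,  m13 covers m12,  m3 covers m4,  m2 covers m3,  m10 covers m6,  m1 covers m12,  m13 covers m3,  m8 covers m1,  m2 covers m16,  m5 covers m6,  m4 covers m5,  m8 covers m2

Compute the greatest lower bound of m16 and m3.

Common lower bounds of {m16, m3}: m4, m5, m6.
The greatest among these is m4.

m4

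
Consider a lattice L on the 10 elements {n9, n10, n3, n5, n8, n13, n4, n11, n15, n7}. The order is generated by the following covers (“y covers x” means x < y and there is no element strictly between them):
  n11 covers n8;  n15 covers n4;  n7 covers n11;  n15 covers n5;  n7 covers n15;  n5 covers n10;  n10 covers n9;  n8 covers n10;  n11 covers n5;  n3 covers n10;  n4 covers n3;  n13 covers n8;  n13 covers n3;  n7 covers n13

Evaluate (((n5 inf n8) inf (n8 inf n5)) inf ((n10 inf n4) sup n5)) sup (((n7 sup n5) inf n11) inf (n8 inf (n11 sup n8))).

n8

n5 ∧ n8 = n10
n8 ∧ n5 = n10
n10 ∧ n10 = n10
n10 ∧ n4 = n10
n10 ∨ n5 = n5
n10 ∧ n5 = n10
n7 ∨ n5 = n7
n7 ∧ n11 = n11
n11 ∨ n8 = n11
n8 ∧ n11 = n8
n11 ∧ n8 = n8
n10 ∨ n8 = n8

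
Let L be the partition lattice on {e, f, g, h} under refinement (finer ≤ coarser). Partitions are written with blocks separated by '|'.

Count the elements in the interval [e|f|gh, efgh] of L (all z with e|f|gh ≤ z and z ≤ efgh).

The interval [e|f|gh, efgh] = {efgh, ef|gh, egh|f, e|fgh, e|f|gh}, which has 5 elements.

5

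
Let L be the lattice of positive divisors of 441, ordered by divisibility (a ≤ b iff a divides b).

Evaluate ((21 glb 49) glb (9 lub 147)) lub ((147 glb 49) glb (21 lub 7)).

7

21 ∧ 49 = 7
9 ∨ 147 = 441
7 ∧ 441 = 7
147 ∧ 49 = 49
21 ∨ 7 = 21
49 ∧ 21 = 7
7 ∨ 7 = 7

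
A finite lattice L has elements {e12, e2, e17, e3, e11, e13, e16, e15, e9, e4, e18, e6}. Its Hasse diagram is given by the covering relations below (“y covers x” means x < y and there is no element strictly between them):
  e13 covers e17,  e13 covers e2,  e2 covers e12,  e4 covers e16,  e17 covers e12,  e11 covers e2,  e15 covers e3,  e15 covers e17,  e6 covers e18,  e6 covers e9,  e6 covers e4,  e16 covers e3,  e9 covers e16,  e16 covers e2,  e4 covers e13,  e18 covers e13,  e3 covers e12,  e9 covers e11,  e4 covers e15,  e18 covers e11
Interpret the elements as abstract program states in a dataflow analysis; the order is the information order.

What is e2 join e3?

Common upper bounds of {e2, e3}: e16, e4, e6, e9.
The least among these is e16.

e16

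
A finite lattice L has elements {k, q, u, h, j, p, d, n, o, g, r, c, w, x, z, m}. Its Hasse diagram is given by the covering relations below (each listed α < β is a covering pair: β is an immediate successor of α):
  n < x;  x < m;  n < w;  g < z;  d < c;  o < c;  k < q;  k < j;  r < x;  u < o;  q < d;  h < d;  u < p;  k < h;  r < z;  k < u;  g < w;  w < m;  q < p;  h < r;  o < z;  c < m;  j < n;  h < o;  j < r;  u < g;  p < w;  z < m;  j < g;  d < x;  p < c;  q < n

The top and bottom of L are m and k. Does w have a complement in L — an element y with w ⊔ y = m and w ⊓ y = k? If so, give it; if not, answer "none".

h

Need y with w ∨ y = m and w ∧ y = k.
Checking each element gives: h.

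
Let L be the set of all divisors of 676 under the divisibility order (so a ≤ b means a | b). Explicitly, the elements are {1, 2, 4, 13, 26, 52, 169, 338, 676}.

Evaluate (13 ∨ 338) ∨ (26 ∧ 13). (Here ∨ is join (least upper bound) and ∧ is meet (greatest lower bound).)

338

13 ∨ 338 = 338
26 ∧ 13 = 13
338 ∨ 13 = 338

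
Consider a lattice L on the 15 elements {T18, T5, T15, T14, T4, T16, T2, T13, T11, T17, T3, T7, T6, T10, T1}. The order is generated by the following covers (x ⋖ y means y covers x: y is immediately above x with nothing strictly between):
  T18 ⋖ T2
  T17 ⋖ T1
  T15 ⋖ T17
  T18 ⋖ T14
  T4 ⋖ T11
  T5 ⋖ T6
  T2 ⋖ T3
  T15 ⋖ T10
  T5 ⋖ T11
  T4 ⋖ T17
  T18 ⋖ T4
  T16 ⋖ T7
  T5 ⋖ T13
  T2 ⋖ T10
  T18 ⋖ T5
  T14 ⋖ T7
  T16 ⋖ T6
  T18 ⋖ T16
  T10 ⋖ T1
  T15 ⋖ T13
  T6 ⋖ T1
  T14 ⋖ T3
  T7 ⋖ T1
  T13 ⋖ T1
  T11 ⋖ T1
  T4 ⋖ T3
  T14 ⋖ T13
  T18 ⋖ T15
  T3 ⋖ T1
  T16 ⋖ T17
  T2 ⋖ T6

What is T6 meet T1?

T6

Common lower bounds of {T6, T1}: T16, T18, T2, T5, T6.
The greatest among these is T6.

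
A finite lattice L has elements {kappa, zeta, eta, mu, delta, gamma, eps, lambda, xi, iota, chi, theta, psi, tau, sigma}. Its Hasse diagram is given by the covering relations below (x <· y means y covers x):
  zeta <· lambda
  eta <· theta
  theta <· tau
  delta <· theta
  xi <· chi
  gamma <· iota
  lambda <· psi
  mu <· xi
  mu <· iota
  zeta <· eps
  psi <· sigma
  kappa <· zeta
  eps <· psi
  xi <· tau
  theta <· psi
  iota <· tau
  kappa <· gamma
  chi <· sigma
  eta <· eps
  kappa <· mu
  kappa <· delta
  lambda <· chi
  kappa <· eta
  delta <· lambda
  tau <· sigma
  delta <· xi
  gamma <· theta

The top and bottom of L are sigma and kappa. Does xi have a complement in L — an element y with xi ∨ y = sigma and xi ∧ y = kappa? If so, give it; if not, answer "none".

Need y with xi ∨ y = sigma and xi ∧ y = kappa.
Checking each element gives: eps.

eps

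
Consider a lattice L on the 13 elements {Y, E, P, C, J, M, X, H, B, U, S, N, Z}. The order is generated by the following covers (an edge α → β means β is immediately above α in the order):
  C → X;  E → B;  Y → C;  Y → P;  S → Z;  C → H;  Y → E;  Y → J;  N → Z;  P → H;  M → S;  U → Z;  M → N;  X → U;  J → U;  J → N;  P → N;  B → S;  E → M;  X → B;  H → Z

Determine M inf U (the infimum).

Y

Common lower bounds of {M, U}: Y.
The greatest among these is Y.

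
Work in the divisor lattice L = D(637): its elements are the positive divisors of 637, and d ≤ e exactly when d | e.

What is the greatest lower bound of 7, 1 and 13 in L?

1

In the divisibility order, the meet is the greatest common divisor: gcd(7, 1, 13) = 1.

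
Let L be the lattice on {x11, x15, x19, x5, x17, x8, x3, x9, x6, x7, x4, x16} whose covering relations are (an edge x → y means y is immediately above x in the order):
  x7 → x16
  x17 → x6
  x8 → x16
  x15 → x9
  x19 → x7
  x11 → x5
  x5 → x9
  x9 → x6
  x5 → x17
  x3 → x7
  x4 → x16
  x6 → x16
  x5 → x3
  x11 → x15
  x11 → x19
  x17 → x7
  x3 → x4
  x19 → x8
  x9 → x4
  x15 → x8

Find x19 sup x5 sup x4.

Common upper bounds of {x19, x5, x4}: x16.
The least among these is x16.

x16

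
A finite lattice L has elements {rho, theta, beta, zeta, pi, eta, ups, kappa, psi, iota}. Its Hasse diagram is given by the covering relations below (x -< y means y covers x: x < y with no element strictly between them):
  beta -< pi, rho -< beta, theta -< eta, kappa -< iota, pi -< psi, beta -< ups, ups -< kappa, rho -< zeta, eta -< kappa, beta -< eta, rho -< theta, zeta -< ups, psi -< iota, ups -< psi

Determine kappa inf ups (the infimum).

ups

Common lower bounds of {kappa, ups}: beta, rho, ups, zeta.
The greatest among these is ups.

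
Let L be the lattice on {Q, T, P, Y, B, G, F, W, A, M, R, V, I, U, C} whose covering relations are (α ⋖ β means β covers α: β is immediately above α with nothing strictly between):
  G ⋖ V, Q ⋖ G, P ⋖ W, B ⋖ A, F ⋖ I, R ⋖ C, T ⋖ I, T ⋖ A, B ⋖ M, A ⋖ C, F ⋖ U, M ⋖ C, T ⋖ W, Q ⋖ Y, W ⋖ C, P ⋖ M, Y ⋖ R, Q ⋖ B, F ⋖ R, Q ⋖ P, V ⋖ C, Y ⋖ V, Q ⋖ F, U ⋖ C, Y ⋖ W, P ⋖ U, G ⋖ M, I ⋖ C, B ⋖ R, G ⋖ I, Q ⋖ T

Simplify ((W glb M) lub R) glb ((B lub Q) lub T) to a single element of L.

A

W ∧ M = P
P ∨ R = C
B ∨ Q = B
B ∨ T = A
C ∧ A = A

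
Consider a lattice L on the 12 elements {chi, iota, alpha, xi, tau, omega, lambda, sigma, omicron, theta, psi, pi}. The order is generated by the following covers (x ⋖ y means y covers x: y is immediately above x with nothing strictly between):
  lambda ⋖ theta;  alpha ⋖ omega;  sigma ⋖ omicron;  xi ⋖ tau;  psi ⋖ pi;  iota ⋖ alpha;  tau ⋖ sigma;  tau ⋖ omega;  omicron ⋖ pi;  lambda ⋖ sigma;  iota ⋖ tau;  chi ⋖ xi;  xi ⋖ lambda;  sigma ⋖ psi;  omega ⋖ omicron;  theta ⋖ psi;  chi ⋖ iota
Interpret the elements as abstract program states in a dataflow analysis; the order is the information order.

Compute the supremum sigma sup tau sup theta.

psi

Common upper bounds of {sigma, tau, theta}: pi, psi.
The least among these is psi.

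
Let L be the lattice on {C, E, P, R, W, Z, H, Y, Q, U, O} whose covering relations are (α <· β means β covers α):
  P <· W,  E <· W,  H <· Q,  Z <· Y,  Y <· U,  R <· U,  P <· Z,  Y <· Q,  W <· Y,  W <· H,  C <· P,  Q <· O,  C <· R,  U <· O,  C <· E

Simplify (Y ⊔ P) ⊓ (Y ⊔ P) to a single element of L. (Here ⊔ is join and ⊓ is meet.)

Y

Y ∨ P = Y
Y ∨ P = Y
Y ∧ Y = Y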